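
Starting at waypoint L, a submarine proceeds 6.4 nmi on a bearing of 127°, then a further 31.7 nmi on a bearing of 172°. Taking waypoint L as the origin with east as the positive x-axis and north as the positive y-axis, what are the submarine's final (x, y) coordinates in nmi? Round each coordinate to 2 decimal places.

Leg 1 (127°, 6.4 nmi): east 6.4 sin 127° = 5.11, north 6.4 cos 127° = -3.85
Leg 2 (172°, 31.7 nmi): east 31.7 sin 172° = 4.41, north 31.7 cos 172° = -31.39
Summing: 9.52 nmi east, -35.24 nmi north → (9.52, -35.24).

(9.52, -35.24)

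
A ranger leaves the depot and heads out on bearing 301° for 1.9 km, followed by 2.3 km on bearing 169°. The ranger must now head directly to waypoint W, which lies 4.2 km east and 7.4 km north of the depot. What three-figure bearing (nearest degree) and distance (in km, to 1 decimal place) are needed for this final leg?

Leg 1 (301°, 1.9 km): east 1.9 sin 301° = -1.63, north 1.9 cos 301° = 0.98
Leg 2 (169°, 2.3 km): east 2.3 sin 169° = 0.44, north 2.3 cos 169° = -2.26
Current position: (-1.19, -1.28). Target: (4.2, 7.4). Remaining: Δeast = 5.39, Δnorth = 8.68.
Bearing = atan2(5.39, 8.68) mod 360° = 31.84°; distance = √((5.39)² + (8.68)²) = 10.217 km.

032°, 10.2 km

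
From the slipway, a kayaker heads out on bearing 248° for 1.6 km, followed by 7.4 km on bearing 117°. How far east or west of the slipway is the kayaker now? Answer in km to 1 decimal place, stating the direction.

Leg 1 (248°, 1.6 km): east 1.6 sin 248° = -1.48, north 1.6 cos 248° = -0.60
Leg 2 (117°, 7.4 km): east 7.4 sin 117° = 6.59, north 7.4 cos 117° = -3.36
Net east component: 5.11 km.

5.1 km east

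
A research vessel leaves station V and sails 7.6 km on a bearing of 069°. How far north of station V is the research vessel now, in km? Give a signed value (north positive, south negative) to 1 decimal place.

2.7 km

Leg 1 (069°, 7.6 km): east 7.6 sin 69° = 7.10, north 7.6 cos 69° = 2.72
Net north component: 2.72 km.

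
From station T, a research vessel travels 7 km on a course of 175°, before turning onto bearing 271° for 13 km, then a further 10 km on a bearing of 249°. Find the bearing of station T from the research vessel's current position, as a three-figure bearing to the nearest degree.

Leg 1 (175°, 7 km): east 7 sin 175° = 0.61, north 7 cos 175° = -6.97
Leg 2 (271°, 13 km): east 13 sin 271° = -13.00, north 13 cos 271° = 0.23
Leg 3 (249°, 10 km): east 10 sin 249° = -9.34, north 10 cos 249° = -3.58
Net displacement: -21.72 east, -10.33 north. Direction back to start is (21.72, 10.33): bearing = atan2(21.72, 10.33) mod 360° = 64.57° ≈ 065°.

065°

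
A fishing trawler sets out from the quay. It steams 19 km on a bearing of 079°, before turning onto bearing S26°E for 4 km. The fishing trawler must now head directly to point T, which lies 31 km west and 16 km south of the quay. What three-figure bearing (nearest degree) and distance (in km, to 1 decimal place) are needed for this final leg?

253°, 53.8 km

Leg 1 (079°, 19 km): east 19 sin 79° = 18.65, north 19 cos 79° = 3.63
Leg 2 (S26°E, 4 km): east 4 sin 154° = 1.75, north 4 cos 154° = -3.60
Current position: (20.40, 0.03). Target: (-31, -16). Remaining: Δeast = -51.40, Δnorth = -16.03.
Bearing = atan2(-51.40, -16.03) mod 360° = 252.68°; distance = √((-51.40)² + (-16.03)²) = 53.846 km.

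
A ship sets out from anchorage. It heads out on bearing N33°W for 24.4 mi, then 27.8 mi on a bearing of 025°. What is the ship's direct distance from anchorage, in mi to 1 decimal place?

45.7 mi

Leg 1 (N33°W, 24.4 mi): east 24.4 sin 327° = -13.29, north 24.4 cos 327° = 20.46
Leg 2 (025°, 27.8 mi): east 27.8 sin 25° = 11.75, north 27.8 cos 25° = 25.20
Net: -1.54 east, 45.66 north. Distance = √((-1.54)² + (45.66)²) = 45.685 mi.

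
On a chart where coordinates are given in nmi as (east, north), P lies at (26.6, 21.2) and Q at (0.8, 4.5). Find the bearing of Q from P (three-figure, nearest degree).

237°

Δeast = 0.8 − 26.6 = -25.80; Δnorth = 4.5 − 21.2 = -16.70.
Bearing = atan2(Δeast, Δnorth) mod 360° = 237.09° ≈ 237°.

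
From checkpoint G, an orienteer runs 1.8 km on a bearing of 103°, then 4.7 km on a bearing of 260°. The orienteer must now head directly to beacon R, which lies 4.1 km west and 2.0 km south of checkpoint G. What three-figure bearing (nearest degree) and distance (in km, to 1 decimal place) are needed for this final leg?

Leg 1 (103°, 1.8 km): east 1.8 sin 103° = 1.75, north 1.8 cos 103° = -0.40
Leg 2 (260°, 4.7 km): east 4.7 sin 260° = -4.63, north 4.7 cos 260° = -0.82
Current position: (-2.87, -1.22). Target: (-4.1, -2.0). Remaining: Δeast = -1.23, Δnorth = -0.78.
Bearing = atan2(-1.23, -0.78) mod 360° = 237.55°; distance = √((-1.23)² + (-0.78)²) = 1.452 km.

238°, 1.5 km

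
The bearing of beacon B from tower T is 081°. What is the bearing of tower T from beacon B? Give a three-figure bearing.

261°

Back-bearing = 081° + 180° = 261°.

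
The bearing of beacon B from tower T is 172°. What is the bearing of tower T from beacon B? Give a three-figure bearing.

Back-bearing = 172° + 180° = 352°.

352°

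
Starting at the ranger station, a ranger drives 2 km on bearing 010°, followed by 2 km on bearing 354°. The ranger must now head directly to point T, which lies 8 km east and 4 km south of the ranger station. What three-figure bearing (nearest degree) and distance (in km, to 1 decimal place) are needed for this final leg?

135°, 11.2 km

Leg 1 (010°, 2 km): east 2 sin 10° = 0.35, north 2 cos 10° = 1.97
Leg 2 (354°, 2 km): east 2 sin 354° = -0.21, north 2 cos 354° = 1.99
Current position: (0.14, 3.96). Target: (8, -4). Remaining: Δeast = 7.86, Δnorth = -7.96.
Bearing = atan2(7.86, -7.96) mod 360° = 135.35°; distance = √((7.86)² + (-7.96)²) = 11.187 km.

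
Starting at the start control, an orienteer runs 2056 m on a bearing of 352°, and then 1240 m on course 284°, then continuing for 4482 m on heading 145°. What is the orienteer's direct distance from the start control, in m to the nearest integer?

Leg 1 (352°, 2056 m): east 2056 sin 352° = -286.14, north 2056 cos 352° = 2035.99
Leg 2 (284°, 1240 m): east 1240 sin 284° = -1203.17, north 1240 cos 284° = 299.98
Leg 3 (145°, 4482 m): east 4482 sin 145° = 2570.77, north 4482 cos 145° = -3671.44
Net: 1081.46 east, -1335.47 north. Distance = √((1081.46)² + (-1335.47)²) = 1718.438 m.

1718 m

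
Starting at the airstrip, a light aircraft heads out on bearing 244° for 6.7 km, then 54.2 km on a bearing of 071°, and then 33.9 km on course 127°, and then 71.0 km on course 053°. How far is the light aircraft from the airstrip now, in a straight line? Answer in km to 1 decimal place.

134.2 km

Leg 1 (244°, 6.7 km): east 6.7 sin 244° = -6.02, north 6.7 cos 244° = -2.94
Leg 2 (071°, 54.2 km): east 54.2 sin 71° = 51.25, north 54.2 cos 71° = 17.65
Leg 3 (127°, 33.9 km): east 33.9 sin 127° = 27.07, north 33.9 cos 127° = -20.40
Leg 4 (053°, 71.0 km): east 71.0 sin 53° = 56.70, north 71.0 cos 53° = 42.73
Net: 129.00 east, 37.04 north. Distance = √((129.00)² + (37.04)²) = 134.213 km.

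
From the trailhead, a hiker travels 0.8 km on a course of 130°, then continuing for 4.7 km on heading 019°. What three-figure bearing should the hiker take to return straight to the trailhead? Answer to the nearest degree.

Leg 1 (130°, 0.8 km): east 0.8 sin 130° = 0.61, north 0.8 cos 130° = -0.51
Leg 2 (019°, 4.7 km): east 4.7 sin 19° = 1.53, north 4.7 cos 19° = 4.44
Net displacement: 2.14 east, 3.93 north. Direction back to start is (-2.14, -3.93): bearing = atan2(-2.14, -3.93) mod 360° = 208.61° ≈ 209°.

209°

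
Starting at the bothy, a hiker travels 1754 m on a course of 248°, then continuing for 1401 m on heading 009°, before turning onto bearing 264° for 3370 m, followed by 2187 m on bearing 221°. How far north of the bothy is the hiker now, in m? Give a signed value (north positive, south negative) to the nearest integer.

Leg 1 (248°, 1754 m): east 1754 sin 248° = -1626.28, north 1754 cos 248° = -657.06
Leg 2 (009°, 1401 m): east 1401 sin 9° = 219.16, north 1401 cos 9° = 1383.75
Leg 3 (264°, 3370 m): east 3370 sin 264° = -3351.54, north 3370 cos 264° = -352.26
Leg 4 (221°, 2187 m): east 2187 sin 221° = -1434.80, north 2187 cos 221° = -1650.55
Net north component: -1276.12 m.

-1276 m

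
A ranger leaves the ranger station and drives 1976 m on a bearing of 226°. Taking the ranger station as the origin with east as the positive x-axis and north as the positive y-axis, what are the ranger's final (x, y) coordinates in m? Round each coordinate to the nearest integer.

Leg 1 (226°, 1976 m): east 1976 sin 226° = -1421.42, north 1976 cos 226° = -1372.64
Summing: -1421.42 m east, -1372.64 m north → (-1421, -1373).

(-1421, -1373)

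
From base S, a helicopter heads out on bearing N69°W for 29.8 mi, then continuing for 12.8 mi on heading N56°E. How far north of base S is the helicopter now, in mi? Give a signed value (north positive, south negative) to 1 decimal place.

17.8 mi

Leg 1 (N69°W, 29.8 mi): east 29.8 sin 291° = -27.82, north 29.8 cos 291° = 10.68
Leg 2 (N56°E, 12.8 mi): east 12.8 sin 56° = 10.61, north 12.8 cos 56° = 7.16
Net north component: 17.84 mi.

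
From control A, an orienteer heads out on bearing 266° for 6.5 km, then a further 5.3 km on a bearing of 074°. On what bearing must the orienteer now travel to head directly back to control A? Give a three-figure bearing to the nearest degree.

Leg 1 (266°, 6.5 km): east 6.5 sin 266° = -6.48, north 6.5 cos 266° = -0.45
Leg 2 (074°, 5.3 km): east 5.3 sin 74° = 5.09, north 5.3 cos 74° = 1.46
Net displacement: -1.39 east, 1.01 north. Direction back to start is (1.39, -1.01): bearing = atan2(1.39, -1.01) mod 360° = 125.94° ≈ 126°.

126°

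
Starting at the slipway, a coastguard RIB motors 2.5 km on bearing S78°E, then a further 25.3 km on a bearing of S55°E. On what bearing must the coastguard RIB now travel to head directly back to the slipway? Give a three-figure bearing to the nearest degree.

Leg 1 (S78°E, 2.5 km): east 2.5 sin 102° = 2.45, north 2.5 cos 102° = -0.52
Leg 2 (S55°E, 25.3 km): east 25.3 sin 125° = 20.72, north 25.3 cos 125° = -14.51
Net displacement: 23.17 east, -15.03 north. Direction back to start is (-23.17, 15.03): bearing = atan2(-23.17, 15.03) mod 360° = 302.97° ≈ 303°.

303°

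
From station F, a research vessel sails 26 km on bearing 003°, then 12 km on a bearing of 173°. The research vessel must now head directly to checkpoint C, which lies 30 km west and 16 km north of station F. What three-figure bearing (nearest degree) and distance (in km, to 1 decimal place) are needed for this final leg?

Leg 1 (003°, 26 km): east 26 sin 3° = 1.36, north 26 cos 3° = 25.96
Leg 2 (173°, 12 km): east 12 sin 173° = 1.46, north 12 cos 173° = -11.91
Current position: (2.82, 14.05). Target: (-30, 16). Remaining: Δeast = -32.82, Δnorth = 1.95.
Bearing = atan2(-32.82, 1.95) mod 360° = 273.39°; distance = √((-32.82)² + (1.95)²) = 32.881 km.

273°, 32.9 km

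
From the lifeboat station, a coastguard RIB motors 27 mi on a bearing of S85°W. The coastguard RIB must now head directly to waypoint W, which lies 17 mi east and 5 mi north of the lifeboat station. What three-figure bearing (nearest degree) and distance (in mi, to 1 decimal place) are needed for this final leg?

Leg 1 (S85°W, 27 mi): east 27 sin 265° = -26.90, north 27 cos 265° = -2.35
Current position: (-26.90, -2.35). Target: (17, 5). Remaining: Δeast = 43.90, Δnorth = 7.35.
Bearing = atan2(43.90, 7.35) mod 360° = 80.49°; distance = √((43.90)² + (7.35)²) = 44.509 mi.

080°, 44.5 mi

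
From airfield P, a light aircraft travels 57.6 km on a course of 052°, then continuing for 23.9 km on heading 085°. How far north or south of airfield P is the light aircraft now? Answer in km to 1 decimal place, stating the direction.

Leg 1 (052°, 57.6 km): east 57.6 sin 52° = 45.39, north 57.6 cos 52° = 35.46
Leg 2 (085°, 23.9 km): east 23.9 sin 85° = 23.81, north 23.9 cos 85° = 2.08
Net north component: 37.55 km.

37.5 km north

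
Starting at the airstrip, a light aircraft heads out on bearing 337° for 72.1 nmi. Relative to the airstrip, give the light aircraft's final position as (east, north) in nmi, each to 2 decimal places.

Leg 1 (337°, 72.1 nmi): east 72.1 sin 337° = -28.17, north 72.1 cos 337° = 66.37
Summing: -28.17 nmi east, 66.37 nmi north → (-28.17, 66.37).

(-28.17, 66.37)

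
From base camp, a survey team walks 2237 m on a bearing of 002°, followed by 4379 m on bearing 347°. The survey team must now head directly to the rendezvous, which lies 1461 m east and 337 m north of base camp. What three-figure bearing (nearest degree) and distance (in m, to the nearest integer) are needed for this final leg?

Leg 1 (002°, 2237 m): east 2237 sin 2° = 78.07, north 2237 cos 2° = 2235.64
Leg 2 (347°, 4379 m): east 4379 sin 347° = -985.06, north 4379 cos 347° = 4266.77
Current position: (-906.99, 6502.40). Target: (1461, 337). Remaining: Δeast = 2367.99, Δnorth = -6165.40.
Bearing = atan2(2367.99, -6165.40) mod 360° = 158.99°; distance = √((2367.99)² + (-6165.40)²) = 6604.512 m.

159°, 6605 m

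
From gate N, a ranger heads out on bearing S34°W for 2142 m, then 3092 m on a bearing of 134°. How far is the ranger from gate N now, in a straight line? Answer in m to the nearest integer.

Leg 1 (S34°W, 2142 m): east 2142 sin 214° = -1197.79, north 2142 cos 214° = -1775.80
Leg 2 (134°, 3092 m): east 3092 sin 134° = 2224.20, north 3092 cos 134° = -2147.88
Net: 1026.41 east, -3923.68 north. Distance = √((1026.41)² + (-3923.68)²) = 4055.711 m.

4056 m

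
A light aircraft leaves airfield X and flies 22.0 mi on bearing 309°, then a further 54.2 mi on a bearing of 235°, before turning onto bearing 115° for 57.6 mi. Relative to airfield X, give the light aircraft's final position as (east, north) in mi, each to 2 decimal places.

Leg 1 (309°, 22.0 mi): east 22.0 sin 309° = -17.10, north 22.0 cos 309° = 13.85
Leg 2 (235°, 54.2 mi): east 54.2 sin 235° = -44.40, north 54.2 cos 235° = -31.09
Leg 3 (115°, 57.6 mi): east 57.6 sin 115° = 52.20, north 57.6 cos 115° = -24.34
Summing: -9.29 mi east, -41.59 mi north → (-9.29, -41.59).

(-9.29, -41.59)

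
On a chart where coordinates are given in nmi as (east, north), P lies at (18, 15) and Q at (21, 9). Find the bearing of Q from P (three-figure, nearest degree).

Δeast = 21 − 18 = 3.00; Δnorth = 9 − 15 = -6.00.
Bearing = atan2(Δeast, Δnorth) mod 360° = 153.43° ≈ 153°.

153°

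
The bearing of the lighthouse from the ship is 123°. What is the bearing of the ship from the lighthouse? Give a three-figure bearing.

303°

Back-bearing = 123° + 180° = 303°.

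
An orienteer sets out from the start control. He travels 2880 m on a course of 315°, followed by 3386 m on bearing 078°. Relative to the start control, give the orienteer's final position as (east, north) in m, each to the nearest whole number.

Leg 1 (315°, 2880 m): east 2880 sin 315° = -2036.47, north 2880 cos 315° = 2036.47
Leg 2 (078°, 3386 m): east 3386 sin 78° = 3312.01, north 3386 cos 78° = 703.99
Summing: 1275.54 m east, 2740.46 m north → (1276, 2740).

(1276, 2740)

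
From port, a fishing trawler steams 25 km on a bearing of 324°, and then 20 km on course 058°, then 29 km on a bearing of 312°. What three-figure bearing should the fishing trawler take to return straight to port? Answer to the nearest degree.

159°

Leg 1 (324°, 25 km): east 25 sin 324° = -14.69, north 25 cos 324° = 20.23
Leg 2 (058°, 20 km): east 20 sin 58° = 16.96, north 20 cos 58° = 10.60
Leg 3 (312°, 29 km): east 29 sin 312° = -21.55, north 29 cos 312° = 19.40
Net displacement: -19.28 east, 50.23 north. Direction back to start is (19.28, -50.23): bearing = atan2(19.28, -50.23) mod 360° = 159.00° ≈ 159°.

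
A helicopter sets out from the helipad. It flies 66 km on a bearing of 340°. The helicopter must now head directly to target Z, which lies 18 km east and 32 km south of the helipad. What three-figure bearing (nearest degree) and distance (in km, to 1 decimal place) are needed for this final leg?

Leg 1 (340°, 66 km): east 66 sin 340° = -22.57, north 66 cos 340° = 62.02
Current position: (-22.57, 62.02). Target: (18, -32). Remaining: Δeast = 40.57, Δnorth = -94.02.
Bearing = atan2(40.57, -94.02) mod 360° = 156.66°; distance = √((40.57)² + (-94.02)²) = 102.401 km.

157°, 102.4 km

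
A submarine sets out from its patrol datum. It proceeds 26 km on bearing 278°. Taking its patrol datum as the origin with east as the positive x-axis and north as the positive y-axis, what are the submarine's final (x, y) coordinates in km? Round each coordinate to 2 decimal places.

Leg 1 (278°, 26 km): east 26 sin 278° = -25.75, north 26 cos 278° = 3.62
Summing: -25.75 km east, 3.62 km north → (-25.75, 3.62).

(-25.75, 3.62)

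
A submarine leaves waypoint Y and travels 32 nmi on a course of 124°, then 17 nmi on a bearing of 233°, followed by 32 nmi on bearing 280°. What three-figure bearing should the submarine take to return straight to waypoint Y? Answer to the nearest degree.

Leg 1 (124°, 32 nmi): east 32 sin 124° = 26.53, north 32 cos 124° = -17.89
Leg 2 (233°, 17 nmi): east 17 sin 233° = -13.58, north 17 cos 233° = -10.23
Leg 3 (280°, 32 nmi): east 32 sin 280° = -31.51, north 32 cos 280° = 5.56
Net displacement: -18.56 east, -22.57 north. Direction back to start is (18.56, 22.57): bearing = atan2(18.56, 22.57) mod 360° = 39.44° ≈ 039°.

039°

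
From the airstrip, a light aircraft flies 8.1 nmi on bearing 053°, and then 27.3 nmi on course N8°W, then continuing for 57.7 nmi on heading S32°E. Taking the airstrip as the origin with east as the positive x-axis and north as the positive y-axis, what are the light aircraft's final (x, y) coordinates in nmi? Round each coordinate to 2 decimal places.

(33.25, -17.02)

Leg 1 (053°, 8.1 nmi): east 8.1 sin 53° = 6.47, north 8.1 cos 53° = 4.87
Leg 2 (N8°W, 27.3 nmi): east 27.3 sin 352° = -3.80, north 27.3 cos 352° = 27.03
Leg 3 (S32°E, 57.7 nmi): east 57.7 sin 148° = 30.58, north 57.7 cos 148° = -48.93
Summing: 33.25 nmi east, -17.02 nmi north → (33.25, -17.02).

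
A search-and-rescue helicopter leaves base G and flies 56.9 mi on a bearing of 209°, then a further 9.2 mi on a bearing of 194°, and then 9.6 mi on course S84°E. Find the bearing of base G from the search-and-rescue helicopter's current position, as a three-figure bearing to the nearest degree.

Leg 1 (209°, 56.9 mi): east 56.9 sin 209° = -27.59, north 56.9 cos 209° = -49.77
Leg 2 (194°, 9.2 mi): east 9.2 sin 194° = -2.23, north 9.2 cos 194° = -8.93
Leg 3 (S84°E, 9.6 mi): east 9.6 sin 96° = 9.55, north 9.6 cos 96° = -1.00
Net displacement: -20.26 east, -59.70 north. Direction back to start is (20.26, 59.70): bearing = atan2(20.26, 59.70) mod 360° = 18.75° ≈ 019°.

019°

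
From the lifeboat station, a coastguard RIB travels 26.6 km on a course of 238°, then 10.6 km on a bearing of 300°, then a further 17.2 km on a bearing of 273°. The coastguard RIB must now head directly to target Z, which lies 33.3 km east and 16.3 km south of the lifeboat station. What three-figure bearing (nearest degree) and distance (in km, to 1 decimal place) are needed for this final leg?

Leg 1 (238°, 26.6 km): east 26.6 sin 238° = -22.56, north 26.6 cos 238° = -14.10
Leg 2 (300°, 10.6 km): east 10.6 sin 300° = -9.18, north 10.6 cos 300° = 5.30
Leg 3 (273°, 17.2 km): east 17.2 sin 273° = -17.18, north 17.2 cos 273° = 0.90
Current position: (-48.91, -7.90). Target: (33.3, -16.3). Remaining: Δeast = 82.21, Δnorth = -8.40.
Bearing = atan2(82.21, -8.40) mod 360° = 95.84°; distance = √((82.21)² + (-8.40)²) = 82.643 km.

096°, 82.6 km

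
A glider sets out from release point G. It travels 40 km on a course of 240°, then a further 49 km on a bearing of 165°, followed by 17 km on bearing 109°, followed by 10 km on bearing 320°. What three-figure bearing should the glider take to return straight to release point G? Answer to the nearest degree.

011°

Leg 1 (240°, 40 km): east 40 sin 240° = -34.64, north 40 cos 240° = -20.00
Leg 2 (165°, 49 km): east 49 sin 165° = 12.68, north 49 cos 165° = -47.33
Leg 3 (109°, 17 km): east 17 sin 109° = 16.07, north 17 cos 109° = -5.53
Leg 4 (320°, 10 km): east 10 sin 320° = -6.43, north 10 cos 320° = 7.66
Net displacement: -12.31 east, -65.20 north. Direction back to start is (12.31, 65.20): bearing = atan2(12.31, 65.20) mod 360° = 10.69° ≈ 011°.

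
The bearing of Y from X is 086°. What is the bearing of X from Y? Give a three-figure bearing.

266°

Back-bearing = 086° + 180° = 266°.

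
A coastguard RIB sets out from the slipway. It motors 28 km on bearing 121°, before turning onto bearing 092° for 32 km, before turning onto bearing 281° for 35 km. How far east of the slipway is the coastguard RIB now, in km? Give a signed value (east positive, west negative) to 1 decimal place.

Leg 1 (121°, 28 km): east 28 sin 121° = 24.00, north 28 cos 121° = -14.42
Leg 2 (092°, 32 km): east 32 sin 92° = 31.98, north 32 cos 92° = -1.12
Leg 3 (281°, 35 km): east 35 sin 281° = -34.36, north 35 cos 281° = 6.68
Net east component: 21.62 km.

21.6 km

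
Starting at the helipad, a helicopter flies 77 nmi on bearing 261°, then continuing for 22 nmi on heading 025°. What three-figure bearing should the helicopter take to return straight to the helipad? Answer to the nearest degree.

097°

Leg 1 (261°, 77 nmi): east 77 sin 261° = -76.05, north 77 cos 261° = -12.05
Leg 2 (025°, 22 nmi): east 22 sin 25° = 9.30, north 22 cos 25° = 19.94
Net displacement: -66.75 east, 7.89 north. Direction back to start is (66.75, -7.89): bearing = atan2(66.75, -7.89) mod 360° = 96.74° ≈ 097°.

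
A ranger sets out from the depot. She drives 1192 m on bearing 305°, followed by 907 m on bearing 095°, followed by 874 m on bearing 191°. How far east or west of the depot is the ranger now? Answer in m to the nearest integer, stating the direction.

Leg 1 (305°, 1192 m): east 1192 sin 305° = -976.43, north 1192 cos 305° = 683.70
Leg 2 (095°, 907 m): east 907 sin 95° = 903.55, north 907 cos 95° = -79.05
Leg 3 (191°, 874 m): east 874 sin 191° = -166.77, north 874 cos 191° = -857.94
Net east component: -239.65 m.

240 m west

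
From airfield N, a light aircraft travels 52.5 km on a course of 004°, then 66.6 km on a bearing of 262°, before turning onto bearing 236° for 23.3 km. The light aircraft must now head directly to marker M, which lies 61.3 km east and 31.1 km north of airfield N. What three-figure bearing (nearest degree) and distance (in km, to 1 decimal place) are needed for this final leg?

Leg 1 (004°, 52.5 km): east 52.5 sin 4° = 3.66, north 52.5 cos 4° = 52.37
Leg 2 (262°, 66.6 km): east 66.6 sin 262° = -65.95, north 66.6 cos 262° = -9.27
Leg 3 (236°, 23.3 km): east 23.3 sin 236° = -19.32, north 23.3 cos 236° = -13.03
Current position: (-81.61, 30.07). Target: (61.3, 31.1). Remaining: Δeast = 142.91, Δnorth = 1.03.
Bearing = atan2(142.91, 1.03) mod 360° = 89.59°; distance = √((142.91)² + (1.03)²) = 142.910 km.

090°, 142.9 km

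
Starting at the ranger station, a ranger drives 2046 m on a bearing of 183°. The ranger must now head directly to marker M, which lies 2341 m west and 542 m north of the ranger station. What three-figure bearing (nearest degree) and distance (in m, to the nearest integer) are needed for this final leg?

Leg 1 (183°, 2046 m): east 2046 sin 183° = -107.08, north 2046 cos 183° = -2043.20
Current position: (-107.08, -2043.20). Target: (-2341, 542). Remaining: Δeast = -2233.92, Δnorth = 2585.20.
Bearing = atan2(-2233.92, 2585.20) mod 360° = 319.17°; distance = √((-2233.92)² + (2585.20)²) = 3416.671 m.

319°, 3417 m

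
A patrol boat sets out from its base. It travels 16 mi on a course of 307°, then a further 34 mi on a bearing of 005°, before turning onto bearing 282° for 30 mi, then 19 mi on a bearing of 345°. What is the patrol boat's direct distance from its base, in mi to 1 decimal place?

81.1 mi

Leg 1 (307°, 16 mi): east 16 sin 307° = -12.78, north 16 cos 307° = 9.63
Leg 2 (005°, 34 mi): east 34 sin 5° = 2.96, north 34 cos 5° = 33.87
Leg 3 (282°, 30 mi): east 30 sin 282° = -29.34, north 30 cos 282° = 6.24
Leg 4 (345°, 19 mi): east 19 sin 345° = -4.92, north 19 cos 345° = 18.35
Net: -44.08 east, 68.09 north. Distance = √((-44.08)² + (68.09)²) = 81.111 mi.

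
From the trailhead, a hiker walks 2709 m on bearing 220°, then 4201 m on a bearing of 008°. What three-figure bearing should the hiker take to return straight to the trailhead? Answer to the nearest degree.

151°

Leg 1 (220°, 2709 m): east 2709 sin 220° = -1741.31, north 2709 cos 220° = -2075.21
Leg 2 (008°, 4201 m): east 4201 sin 8° = 584.67, north 4201 cos 8° = 4160.12
Net displacement: -1156.65 east, 2084.90 north. Direction back to start is (1156.65, -2084.90): bearing = atan2(1156.65, -2084.90) mod 360° = 150.98° ≈ 151°.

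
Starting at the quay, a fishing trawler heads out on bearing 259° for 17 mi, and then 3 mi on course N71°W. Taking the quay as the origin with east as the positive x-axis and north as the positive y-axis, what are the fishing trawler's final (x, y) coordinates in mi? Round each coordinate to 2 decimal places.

(-19.52, -2.27)

Leg 1 (259°, 17 mi): east 17 sin 259° = -16.69, north 17 cos 259° = -3.24
Leg 2 (N71°W, 3 mi): east 3 sin 289° = -2.84, north 3 cos 289° = 0.98
Summing: -19.52 mi east, -2.27 mi north → (-19.52, -2.27).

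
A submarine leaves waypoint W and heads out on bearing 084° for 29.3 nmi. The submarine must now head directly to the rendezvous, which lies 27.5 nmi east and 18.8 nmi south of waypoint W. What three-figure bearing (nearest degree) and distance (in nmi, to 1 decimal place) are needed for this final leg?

184°, 21.9 nmi

Leg 1 (084°, 29.3 nmi): east 29.3 sin 84° = 29.14, north 29.3 cos 84° = 3.06
Current position: (29.14, 3.06). Target: (27.5, -18.8). Remaining: Δeast = -1.64, Δnorth = -21.86.
Bearing = atan2(-1.64, -21.86) mod 360° = 184.29°; distance = √((-1.64)² + (-21.86)²) = 21.924 nmi.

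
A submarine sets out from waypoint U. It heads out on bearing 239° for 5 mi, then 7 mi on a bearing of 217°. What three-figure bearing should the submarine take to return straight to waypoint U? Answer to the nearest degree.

046°

Leg 1 (239°, 5 mi): east 5 sin 239° = -4.29, north 5 cos 239° = -2.58
Leg 2 (217°, 7 mi): east 7 sin 217° = -4.21, north 7 cos 217° = -5.59
Net displacement: -8.50 east, -8.17 north. Direction back to start is (8.50, 8.17): bearing = atan2(8.50, 8.17) mod 360° = 46.14° ≈ 046°.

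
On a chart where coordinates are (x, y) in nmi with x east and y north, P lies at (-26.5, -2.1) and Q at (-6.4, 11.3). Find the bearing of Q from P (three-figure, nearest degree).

Δeast = -6.4 − -26.5 = 20.10; Δnorth = 11.3 − -2.1 = 13.40.
Bearing = atan2(Δeast, Δnorth) mod 360° = 56.31° ≈ 056°.

056°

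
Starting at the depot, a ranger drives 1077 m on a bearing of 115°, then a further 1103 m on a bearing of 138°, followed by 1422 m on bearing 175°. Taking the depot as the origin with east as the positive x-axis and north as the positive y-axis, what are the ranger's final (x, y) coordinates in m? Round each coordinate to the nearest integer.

Leg 1 (115°, 1077 m): east 1077 sin 115° = 976.09, north 1077 cos 115° = -455.16
Leg 2 (138°, 1103 m): east 1103 sin 138° = 738.05, north 1103 cos 138° = -819.69
Leg 3 (175°, 1422 m): east 1422 sin 175° = 123.94, north 1422 cos 175° = -1416.59
Summing: 1838.08 m east, -2691.44 m north → (1838, -2691).

(1838, -2691)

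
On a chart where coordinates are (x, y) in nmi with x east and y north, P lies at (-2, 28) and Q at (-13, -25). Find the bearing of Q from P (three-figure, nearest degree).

192°

Δeast = -13 − -2 = -11.00; Δnorth = -25 − 28 = -53.00.
Bearing = atan2(Δeast, Δnorth) mod 360° = 191.73° ≈ 192°.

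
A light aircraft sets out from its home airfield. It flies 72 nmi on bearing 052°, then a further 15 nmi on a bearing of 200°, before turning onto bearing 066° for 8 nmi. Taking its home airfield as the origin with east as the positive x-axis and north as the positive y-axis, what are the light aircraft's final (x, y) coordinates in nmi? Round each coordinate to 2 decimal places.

Leg 1 (052°, 72 nmi): east 72 sin 52° = 56.74, north 72 cos 52° = 44.33
Leg 2 (200°, 15 nmi): east 15 sin 200° = -5.13, north 15 cos 200° = -14.10
Leg 3 (066°, 8 nmi): east 8 sin 66° = 7.31, north 8 cos 66° = 3.25
Summing: 58.91 nmi east, 33.49 nmi north → (58.91, 33.49).

(58.91, 33.49)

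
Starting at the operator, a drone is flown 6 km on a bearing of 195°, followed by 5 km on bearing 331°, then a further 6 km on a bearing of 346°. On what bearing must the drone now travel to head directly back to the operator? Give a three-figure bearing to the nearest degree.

Leg 1 (195°, 6 km): east 6 sin 195° = -1.55, north 6 cos 195° = -5.80
Leg 2 (331°, 5 km): east 5 sin 331° = -2.42, north 5 cos 331° = 4.37
Leg 3 (346°, 6 km): east 6 sin 346° = -1.45, north 6 cos 346° = 5.82
Net displacement: -5.43 east, 4.40 north. Direction back to start is (5.43, -4.40): bearing = atan2(5.43, -4.40) mod 360° = 129.02° ≈ 129°.

129°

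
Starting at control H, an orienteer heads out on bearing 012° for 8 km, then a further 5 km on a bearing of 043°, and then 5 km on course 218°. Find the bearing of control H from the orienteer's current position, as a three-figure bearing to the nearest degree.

195°

Leg 1 (012°, 8 km): east 8 sin 12° = 1.66, north 8 cos 12° = 7.83
Leg 2 (043°, 5 km): east 5 sin 43° = 3.41, north 5 cos 43° = 3.66
Leg 3 (218°, 5 km): east 5 sin 218° = -3.08, north 5 cos 218° = -3.94
Net displacement: 1.99 east, 7.54 north. Direction back to start is (-1.99, -7.54): bearing = atan2(-1.99, -7.54) mod 360° = 194.82° ≈ 195°.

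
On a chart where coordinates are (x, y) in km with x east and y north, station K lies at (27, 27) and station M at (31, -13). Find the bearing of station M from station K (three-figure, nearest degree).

Δeast = 31 − 27 = 4.00; Δnorth = -13 − 27 = -40.00.
Bearing = atan2(Δeast, Δnorth) mod 360° = 174.29° ≈ 174°.

174°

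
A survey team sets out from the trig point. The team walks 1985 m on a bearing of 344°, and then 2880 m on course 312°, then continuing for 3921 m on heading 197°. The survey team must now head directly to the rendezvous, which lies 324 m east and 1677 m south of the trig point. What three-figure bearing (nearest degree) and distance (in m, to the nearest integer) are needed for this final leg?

Leg 1 (344°, 1985 m): east 1985 sin 344° = -547.14, north 1985 cos 344° = 1908.10
Leg 2 (312°, 2880 m): east 2880 sin 312° = -2140.26, north 2880 cos 312° = 1927.10
Leg 3 (197°, 3921 m): east 3921 sin 197° = -1146.39, north 3921 cos 197° = -3749.67
Current position: (-3833.79, 85.53). Target: (324, -1677). Remaining: Δeast = 4157.79, Δnorth = -1762.53.
Bearing = atan2(4157.79, -1762.53) mod 360° = 112.97°; distance = √((4157.79)² + (-1762.53)²) = 4515.939 m.

113°, 4516 m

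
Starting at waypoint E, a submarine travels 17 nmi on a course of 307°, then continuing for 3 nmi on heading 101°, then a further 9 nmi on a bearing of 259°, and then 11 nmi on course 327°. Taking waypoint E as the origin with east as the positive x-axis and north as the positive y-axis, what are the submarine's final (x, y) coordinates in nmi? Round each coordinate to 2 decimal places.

(-25.46, 17.17)

Leg 1 (307°, 17 nmi): east 17 sin 307° = -13.58, north 17 cos 307° = 10.23
Leg 2 (101°, 3 nmi): east 3 sin 101° = 2.94, north 3 cos 101° = -0.57
Leg 3 (259°, 9 nmi): east 9 sin 259° = -8.83, north 9 cos 259° = -1.72
Leg 4 (327°, 11 nmi): east 11 sin 327° = -5.99, north 11 cos 327° = 9.23
Summing: -25.46 nmi east, 17.17 nmi north → (-25.46, 17.17).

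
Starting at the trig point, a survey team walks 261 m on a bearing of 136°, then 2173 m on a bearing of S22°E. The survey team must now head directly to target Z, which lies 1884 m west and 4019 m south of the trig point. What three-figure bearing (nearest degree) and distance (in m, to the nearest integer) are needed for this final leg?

Leg 1 (136°, 261 m): east 261 sin 136° = 181.31, north 261 cos 136° = -187.75
Leg 2 (S22°E, 2173 m): east 2173 sin 158° = 814.02, north 2173 cos 158° = -2014.77
Current position: (995.33, -2202.52). Target: (-1884, -4019). Remaining: Δeast = -2879.33, Δnorth = -1816.48.
Bearing = atan2(-2879.33, -1816.48) mod 360° = 237.75°; distance = √((-2879.33)² + (-1816.48)²) = 3404.427 m.

238°, 3404 m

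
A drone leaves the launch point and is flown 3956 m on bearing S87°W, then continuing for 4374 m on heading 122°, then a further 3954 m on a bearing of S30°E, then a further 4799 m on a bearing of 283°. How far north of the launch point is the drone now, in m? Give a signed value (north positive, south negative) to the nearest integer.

-4870 m

Leg 1 (S87°W, 3956 m): east 3956 sin 267° = -3950.58, north 3956 cos 267° = -207.04
Leg 2 (122°, 4374 m): east 4374 sin 122° = 3709.36, north 4374 cos 122° = -2317.87
Leg 3 (S30°E, 3954 m): east 3954 sin 150° = 1977.00, north 3954 cos 150° = -3424.26
Leg 4 (283°, 4799 m): east 4799 sin 283° = -4676.00, north 4799 cos 283° = 1079.54
Net north component: -4869.63 m.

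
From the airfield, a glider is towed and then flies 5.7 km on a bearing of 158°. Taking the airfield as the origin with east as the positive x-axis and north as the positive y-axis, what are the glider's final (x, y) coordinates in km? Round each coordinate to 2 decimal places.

Leg 1 (158°, 5.7 km): east 5.7 sin 158° = 2.14, north 5.7 cos 158° = -5.28
Summing: 2.14 km east, -5.28 km north → (2.14, -5.28).

(2.14, -5.28)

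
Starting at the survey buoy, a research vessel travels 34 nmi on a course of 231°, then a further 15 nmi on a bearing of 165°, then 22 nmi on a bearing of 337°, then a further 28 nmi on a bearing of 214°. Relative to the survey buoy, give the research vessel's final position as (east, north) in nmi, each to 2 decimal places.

(-46.79, -38.85)

Leg 1 (231°, 34 nmi): east 34 sin 231° = -26.42, north 34 cos 231° = -21.40
Leg 2 (165°, 15 nmi): east 15 sin 165° = 3.88, north 15 cos 165° = -14.49
Leg 3 (337°, 22 nmi): east 22 sin 337° = -8.60, north 22 cos 337° = 20.25
Leg 4 (214°, 28 nmi): east 28 sin 214° = -15.66, north 28 cos 214° = -23.21
Summing: -46.79 nmi east, -38.85 nmi north → (-46.79, -38.85).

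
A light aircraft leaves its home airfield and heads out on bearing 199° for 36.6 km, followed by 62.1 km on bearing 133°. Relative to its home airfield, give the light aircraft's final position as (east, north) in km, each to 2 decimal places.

Leg 1 (199°, 36.6 km): east 36.6 sin 199° = -11.92, north 36.6 cos 199° = -34.61
Leg 2 (133°, 62.1 km): east 62.1 sin 133° = 45.42, north 62.1 cos 133° = -42.35
Summing: 33.50 km east, -76.96 km north → (33.50, -76.96).

(33.50, -76.96)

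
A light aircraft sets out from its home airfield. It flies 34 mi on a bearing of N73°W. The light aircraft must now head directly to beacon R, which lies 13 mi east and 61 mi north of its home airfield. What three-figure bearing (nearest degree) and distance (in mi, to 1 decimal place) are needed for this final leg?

Leg 1 (N73°W, 34 mi): east 34 sin 287° = -32.51, north 34 cos 287° = 9.94
Current position: (-32.51, 9.94). Target: (13, 61). Remaining: Δeast = 45.51, Δnorth = 51.06.
Bearing = atan2(45.51, 51.06) mod 360° = 41.71°; distance = √((45.51)² + (51.06)²) = 68.400 mi.

042°, 68.4 mi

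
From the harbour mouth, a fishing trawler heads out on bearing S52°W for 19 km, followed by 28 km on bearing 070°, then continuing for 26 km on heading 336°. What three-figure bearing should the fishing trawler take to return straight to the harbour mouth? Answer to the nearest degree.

182°

Leg 1 (S52°W, 19 km): east 19 sin 232° = -14.97, north 19 cos 232° = -11.70
Leg 2 (070°, 28 km): east 28 sin 70° = 26.31, north 28 cos 70° = 9.58
Leg 3 (336°, 26 km): east 26 sin 336° = -10.58, north 26 cos 336° = 23.75
Net displacement: 0.76 east, 21.63 north. Direction back to start is (-0.76, -21.63): bearing = atan2(-0.76, -21.63) mod 360° = 182.02° ≈ 182°.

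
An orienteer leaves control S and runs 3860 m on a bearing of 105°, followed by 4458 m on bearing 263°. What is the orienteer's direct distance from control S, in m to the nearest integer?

Leg 1 (105°, 3860 m): east 3860 sin 105° = 3728.47, north 3860 cos 105° = -999.04
Leg 2 (263°, 4458 m): east 4458 sin 263° = -4424.77, north 4458 cos 263° = -543.29
Net: -696.30 east, -1542.34 north. Distance = √((-696.30)² + (-1542.34)²) = 1692.225 m.

1692 m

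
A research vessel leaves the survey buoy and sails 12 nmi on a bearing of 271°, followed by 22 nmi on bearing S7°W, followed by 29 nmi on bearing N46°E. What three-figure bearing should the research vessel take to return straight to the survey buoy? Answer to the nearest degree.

Leg 1 (271°, 12 nmi): east 12 sin 271° = -12.00, north 12 cos 271° = 0.21
Leg 2 (S7°W, 22 nmi): east 22 sin 187° = -2.68, north 22 cos 187° = -21.84
Leg 3 (N46°E, 29 nmi): east 29 sin 46° = 20.86, north 29 cos 46° = 20.15
Net displacement: 6.18 east, -1.48 north. Direction back to start is (-6.18, 1.48): bearing = atan2(-6.18, 1.48) mod 360° = 283.48° ≈ 283°.

283°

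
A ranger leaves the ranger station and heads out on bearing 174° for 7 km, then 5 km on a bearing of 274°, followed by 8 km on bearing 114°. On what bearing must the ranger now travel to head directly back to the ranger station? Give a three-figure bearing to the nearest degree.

343°

Leg 1 (174°, 7 km): east 7 sin 174° = 0.73, north 7 cos 174° = -6.96
Leg 2 (274°, 5 km): east 5 sin 274° = -4.99, north 5 cos 274° = 0.35
Leg 3 (114°, 8 km): east 8 sin 114° = 7.31, north 8 cos 114° = -3.25
Net displacement: 3.05 east, -9.87 north. Direction back to start is (-3.05, 9.87): bearing = atan2(-3.05, 9.87) mod 360° = 342.81° ≈ 343°.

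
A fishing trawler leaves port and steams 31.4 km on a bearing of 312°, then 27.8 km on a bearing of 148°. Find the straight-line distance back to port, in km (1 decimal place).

Leg 1 (312°, 31.4 km): east 31.4 sin 312° = -23.33, north 31.4 cos 312° = 21.01
Leg 2 (148°, 27.8 km): east 27.8 sin 148° = 14.73, north 27.8 cos 148° = -23.58
Net: -8.60 east, -2.57 north. Distance = √((-8.60)² + (-2.57)²) = 8.977 km.

9.0 km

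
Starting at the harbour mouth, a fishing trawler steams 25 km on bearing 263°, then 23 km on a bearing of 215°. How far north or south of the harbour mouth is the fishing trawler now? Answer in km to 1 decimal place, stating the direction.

Leg 1 (263°, 25 km): east 25 sin 263° = -24.81, north 25 cos 263° = -3.05
Leg 2 (215°, 23 km): east 23 sin 215° = -13.19, north 23 cos 215° = -18.84
Net north component: -21.89 km.

21.9 km south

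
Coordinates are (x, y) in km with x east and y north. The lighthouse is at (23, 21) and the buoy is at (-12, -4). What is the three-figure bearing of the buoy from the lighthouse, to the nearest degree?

234°

Δeast = -12 − 23 = -35.00; Δnorth = -4 − 21 = -25.00.
Bearing = atan2(Δeast, Δnorth) mod 360° = 234.46° ≈ 234°.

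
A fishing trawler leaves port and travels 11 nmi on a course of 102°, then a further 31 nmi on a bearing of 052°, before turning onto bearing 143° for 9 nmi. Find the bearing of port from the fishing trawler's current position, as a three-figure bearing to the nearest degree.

257°

Leg 1 (102°, 11 nmi): east 11 sin 102° = 10.76, north 11 cos 102° = -2.29
Leg 2 (052°, 31 nmi): east 31 sin 52° = 24.43, north 31 cos 52° = 19.09
Leg 3 (143°, 9 nmi): east 9 sin 143° = 5.42, north 9 cos 143° = -7.19
Net displacement: 40.60 east, 9.61 north. Direction back to start is (-40.60, -9.61): bearing = atan2(-40.60, -9.61) mod 360° = 256.68° ≈ 257°.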